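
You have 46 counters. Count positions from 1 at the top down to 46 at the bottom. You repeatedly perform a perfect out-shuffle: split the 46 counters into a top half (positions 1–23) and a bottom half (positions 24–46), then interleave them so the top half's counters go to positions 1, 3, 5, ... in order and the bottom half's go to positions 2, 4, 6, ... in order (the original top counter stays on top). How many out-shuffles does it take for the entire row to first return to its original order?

12

The out-shuffle permutes the 46 positions with cycle lengths [1, 1, 2, 4, 4, 4, 6, 12, 12].
Every counter is home exactly when every cycle has completed a whole number of laps, i.e. after lcm(1, 2, 4, 6, 12) = 12 out-shuffles.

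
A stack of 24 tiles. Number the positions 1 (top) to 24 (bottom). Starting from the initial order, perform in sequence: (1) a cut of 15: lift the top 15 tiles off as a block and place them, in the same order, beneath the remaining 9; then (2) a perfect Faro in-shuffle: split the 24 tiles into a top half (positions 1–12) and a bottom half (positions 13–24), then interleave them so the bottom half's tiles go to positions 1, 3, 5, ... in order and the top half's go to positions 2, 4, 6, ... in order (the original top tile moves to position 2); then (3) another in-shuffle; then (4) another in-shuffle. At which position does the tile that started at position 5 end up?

Track the tile from position 5 forward through each operation:
  after op 1 (cut 15): 5 → 14
  after op 2 (in-shuffle): 14 → 3
  after op 3 (in-shuffle): 3 → 6
  after op 4 (in-shuffle): 6 → 12

12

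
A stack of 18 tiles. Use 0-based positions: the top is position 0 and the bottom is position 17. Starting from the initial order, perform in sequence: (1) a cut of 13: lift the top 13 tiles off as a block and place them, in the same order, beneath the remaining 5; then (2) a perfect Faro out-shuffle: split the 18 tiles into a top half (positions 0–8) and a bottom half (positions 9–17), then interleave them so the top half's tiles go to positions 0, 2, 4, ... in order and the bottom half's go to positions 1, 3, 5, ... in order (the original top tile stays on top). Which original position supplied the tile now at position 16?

3

Undo the operations in reverse order, starting from position 16:
  undo op 2 (out-shuffle, from top half): 16 ← 8
  undo op 1 (cut 13): 8 ← 3
So the tile at position 16 came from original position 3.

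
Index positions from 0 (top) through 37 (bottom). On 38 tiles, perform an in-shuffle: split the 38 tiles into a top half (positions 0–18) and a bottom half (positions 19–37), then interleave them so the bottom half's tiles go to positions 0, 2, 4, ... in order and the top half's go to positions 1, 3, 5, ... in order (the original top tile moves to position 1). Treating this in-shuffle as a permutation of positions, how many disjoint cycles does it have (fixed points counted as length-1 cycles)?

Trace each unvisited position around until it returns:
(0 1 3 7 15 31 ... len 12) (2 5 11 23 8 17 ... len 12) (6 13 27 16 33 28 ... len 12) (12 25)
4 cycles in total.

4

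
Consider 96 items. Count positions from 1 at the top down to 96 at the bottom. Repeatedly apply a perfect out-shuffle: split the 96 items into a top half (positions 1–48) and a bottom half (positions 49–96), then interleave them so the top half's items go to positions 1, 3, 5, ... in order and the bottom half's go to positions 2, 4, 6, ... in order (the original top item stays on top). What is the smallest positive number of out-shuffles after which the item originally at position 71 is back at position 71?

18

Follow position 71 under repeated out-shuffles:
71 → 46 → 91 → 86 → 76 → 56 → 16 → 31 → 61 → 26 → 51 → 6 → 11 → 21 → 41 → 81 → 66 → 36 → 71
It first returns after 18 out-shuffles.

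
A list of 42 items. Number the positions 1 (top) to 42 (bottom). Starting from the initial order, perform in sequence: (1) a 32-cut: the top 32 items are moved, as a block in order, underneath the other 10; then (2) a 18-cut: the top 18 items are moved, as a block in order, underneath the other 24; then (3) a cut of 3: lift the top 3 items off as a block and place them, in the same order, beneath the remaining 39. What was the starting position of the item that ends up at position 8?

Undo the operations in reverse order, starting from position 8:
  undo op 3 (cut 3): 8 ← 11
  undo op 2 (cut 18): 11 ← 29
  undo op 1 (cut 32): 29 ← 19
So the item at position 8 came from original position 19.

19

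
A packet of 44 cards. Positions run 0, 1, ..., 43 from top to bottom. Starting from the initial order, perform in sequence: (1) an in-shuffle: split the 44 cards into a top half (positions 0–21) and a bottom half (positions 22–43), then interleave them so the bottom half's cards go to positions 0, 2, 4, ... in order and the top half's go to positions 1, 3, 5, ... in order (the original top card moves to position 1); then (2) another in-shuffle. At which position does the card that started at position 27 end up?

Track the card from position 27 forward through each operation:
  after op 1 (in-shuffle): 27 → 10
  after op 2 (in-shuffle): 10 → 21

21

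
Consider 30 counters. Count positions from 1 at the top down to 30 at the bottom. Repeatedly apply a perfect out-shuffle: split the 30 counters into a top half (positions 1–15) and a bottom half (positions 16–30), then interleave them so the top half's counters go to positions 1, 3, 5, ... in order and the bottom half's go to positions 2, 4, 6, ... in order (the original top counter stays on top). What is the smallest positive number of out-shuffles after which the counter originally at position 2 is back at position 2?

Follow position 2 under repeated out-shuffles:
2 → 3 → 5 → 9 → 17 → 4 → 7 → 13 → ... → 2 (length 28)
It first returns after 28 out-shuffles.

28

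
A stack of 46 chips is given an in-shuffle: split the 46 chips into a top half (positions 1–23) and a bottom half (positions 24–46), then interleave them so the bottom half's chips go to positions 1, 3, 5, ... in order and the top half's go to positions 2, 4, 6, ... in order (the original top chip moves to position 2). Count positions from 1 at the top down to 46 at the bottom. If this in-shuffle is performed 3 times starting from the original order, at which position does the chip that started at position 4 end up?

32

Track the chip's position through each in-shuffle:
4 → 8 → 16 → 32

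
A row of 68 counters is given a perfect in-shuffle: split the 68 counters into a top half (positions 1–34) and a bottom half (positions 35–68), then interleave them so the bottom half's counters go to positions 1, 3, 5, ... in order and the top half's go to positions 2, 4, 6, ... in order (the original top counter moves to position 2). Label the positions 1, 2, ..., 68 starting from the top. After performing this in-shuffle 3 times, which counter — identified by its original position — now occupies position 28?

Work backwards from position 28, undoing one in-shuffle at a time:
28 ← 14 ← 7 ← 38
So the counter now at position 28 started at position 38.

38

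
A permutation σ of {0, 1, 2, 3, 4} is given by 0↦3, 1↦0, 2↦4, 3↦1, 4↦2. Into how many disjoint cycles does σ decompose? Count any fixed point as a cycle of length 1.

Cycle decomposition: (0 3 1) (2 4).
2 cycles.

2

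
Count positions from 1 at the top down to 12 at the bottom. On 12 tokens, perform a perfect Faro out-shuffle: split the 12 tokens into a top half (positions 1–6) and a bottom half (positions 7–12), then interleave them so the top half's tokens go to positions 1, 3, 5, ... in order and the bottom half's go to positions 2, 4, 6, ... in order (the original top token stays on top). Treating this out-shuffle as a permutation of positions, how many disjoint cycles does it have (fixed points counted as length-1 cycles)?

Trace each unvisited position around until it returns:
(1) (2 3 5 9 6 11 10 8 4 7) (12)
3 cycles in total.

3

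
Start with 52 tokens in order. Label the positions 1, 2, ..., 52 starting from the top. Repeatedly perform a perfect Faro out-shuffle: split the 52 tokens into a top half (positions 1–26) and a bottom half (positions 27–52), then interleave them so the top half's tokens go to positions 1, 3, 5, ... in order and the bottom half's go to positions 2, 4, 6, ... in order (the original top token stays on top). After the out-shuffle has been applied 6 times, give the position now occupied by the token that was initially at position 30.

Track the token's position through each out-shuffle:
30 → 8 → 15 → 29 → 6 → 11 → 21

21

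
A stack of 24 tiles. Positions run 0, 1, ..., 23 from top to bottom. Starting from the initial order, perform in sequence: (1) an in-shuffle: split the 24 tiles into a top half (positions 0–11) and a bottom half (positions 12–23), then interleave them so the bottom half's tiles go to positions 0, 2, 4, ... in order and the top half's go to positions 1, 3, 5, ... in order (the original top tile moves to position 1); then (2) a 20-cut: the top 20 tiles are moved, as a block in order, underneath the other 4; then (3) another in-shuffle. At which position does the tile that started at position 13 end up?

13

Track the tile from position 13 forward through each operation:
  after op 1 (in-shuffle): 13 → 2
  after op 2 (cut 20): 2 → 6
  after op 3 (in-shuffle): 6 → 13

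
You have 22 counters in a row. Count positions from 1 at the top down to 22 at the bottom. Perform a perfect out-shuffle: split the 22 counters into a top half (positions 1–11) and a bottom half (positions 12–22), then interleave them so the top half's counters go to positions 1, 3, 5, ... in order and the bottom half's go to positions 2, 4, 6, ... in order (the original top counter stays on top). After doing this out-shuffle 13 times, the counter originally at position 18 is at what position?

14

Track position through each out-shuffle: 18 → 14 → 6 → 11 → 21 → ... (continuing for 13 shuffles total) → 14.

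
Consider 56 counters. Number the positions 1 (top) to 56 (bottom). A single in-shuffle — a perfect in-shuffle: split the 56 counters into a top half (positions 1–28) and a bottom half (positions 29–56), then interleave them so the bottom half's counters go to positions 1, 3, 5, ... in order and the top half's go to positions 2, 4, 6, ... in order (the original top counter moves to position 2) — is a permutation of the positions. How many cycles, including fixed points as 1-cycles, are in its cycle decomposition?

Trace each unvisited position around until it returns:
(1 2 4 8 16 32 ... len 18) (3 6 12 24 48 39 ... len 18) (5 10 20 40 23 46 ... len 18) (19 38)
4 cycles in total.

4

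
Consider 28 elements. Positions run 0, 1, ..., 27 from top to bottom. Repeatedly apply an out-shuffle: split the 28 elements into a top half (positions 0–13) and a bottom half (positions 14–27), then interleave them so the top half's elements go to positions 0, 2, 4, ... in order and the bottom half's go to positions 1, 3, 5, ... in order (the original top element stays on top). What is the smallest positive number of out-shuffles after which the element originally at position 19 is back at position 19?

Follow position 19 under repeated out-shuffles:
19 → 11 → 22 → 17 → 7 → 14 → 1 → 2 → 4 → 8 → 16 → 5 → 10 → 20 → 13 → 26 → 25 → 23 → 19
It first returns after 18 out-shuffles.

18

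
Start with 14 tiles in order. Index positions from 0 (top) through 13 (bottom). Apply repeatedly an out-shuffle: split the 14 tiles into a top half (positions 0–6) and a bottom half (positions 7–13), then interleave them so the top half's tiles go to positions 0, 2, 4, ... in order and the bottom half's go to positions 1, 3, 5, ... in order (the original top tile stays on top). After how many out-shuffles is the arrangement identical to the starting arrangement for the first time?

The out-shuffle permutes the 14 positions with cycle lengths [1, 1, 12].
Every tile is home exactly when every cycle has completed a whole number of laps, i.e. after lcm(1, 12) = 12 out-shuffles.

12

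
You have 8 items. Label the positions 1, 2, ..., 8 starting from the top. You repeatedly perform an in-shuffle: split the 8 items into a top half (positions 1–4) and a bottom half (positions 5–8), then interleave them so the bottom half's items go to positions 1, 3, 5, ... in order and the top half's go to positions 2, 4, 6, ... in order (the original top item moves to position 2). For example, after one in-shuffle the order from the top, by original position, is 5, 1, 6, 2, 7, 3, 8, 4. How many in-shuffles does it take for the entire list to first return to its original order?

6

The in-shuffle permutes the 8 positions with cycle lengths [2, 6].
Every item is home exactly when every cycle has completed a whole number of laps, i.e. after lcm(2, 6) = 6 in-shuffles.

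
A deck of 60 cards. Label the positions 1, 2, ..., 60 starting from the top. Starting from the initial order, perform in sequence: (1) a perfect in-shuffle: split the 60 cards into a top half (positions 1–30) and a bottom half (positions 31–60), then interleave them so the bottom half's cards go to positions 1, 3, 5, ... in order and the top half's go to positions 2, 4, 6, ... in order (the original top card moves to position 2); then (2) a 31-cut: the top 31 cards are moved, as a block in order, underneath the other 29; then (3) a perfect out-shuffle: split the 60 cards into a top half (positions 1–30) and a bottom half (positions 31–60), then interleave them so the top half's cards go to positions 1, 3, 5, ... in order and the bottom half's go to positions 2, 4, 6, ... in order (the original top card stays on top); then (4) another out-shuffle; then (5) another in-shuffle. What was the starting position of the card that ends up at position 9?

5

Undo the operations in reverse order, starting from position 9:
  undo op 5 (in-shuffle, from bottom half): 9 ← 35
  undo op 4 (out-shuffle, from top half): 35 ← 18
  undo op 3 (out-shuffle, from bottom half): 18 ← 39
  undo op 2 (cut 31): 39 ← 10
  undo op 1 (in-shuffle, from top half): 10 ← 5
So the card at position 9 came from original position 5.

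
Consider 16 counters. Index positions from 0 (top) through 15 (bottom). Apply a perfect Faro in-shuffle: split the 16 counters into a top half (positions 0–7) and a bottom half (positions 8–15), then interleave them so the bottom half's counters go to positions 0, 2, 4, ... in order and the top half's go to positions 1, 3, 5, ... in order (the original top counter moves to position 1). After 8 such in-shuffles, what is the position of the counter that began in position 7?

7

Track the counter's position through each in-shuffle:
7 → 15 → 14 → 12 → 8 → 0 → 1 → 3 → 7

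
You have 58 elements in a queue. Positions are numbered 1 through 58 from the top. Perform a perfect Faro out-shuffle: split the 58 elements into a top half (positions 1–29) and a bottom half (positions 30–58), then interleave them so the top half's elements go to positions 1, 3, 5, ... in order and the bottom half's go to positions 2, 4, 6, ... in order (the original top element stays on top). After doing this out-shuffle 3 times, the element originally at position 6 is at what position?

41

Track the element's position through each out-shuffle:
6 → 11 → 21 → 41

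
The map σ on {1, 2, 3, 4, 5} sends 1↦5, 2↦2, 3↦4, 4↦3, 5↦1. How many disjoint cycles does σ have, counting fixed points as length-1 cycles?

3

Cycle decomposition: (1 5) (2) (3 4).
3 cycles.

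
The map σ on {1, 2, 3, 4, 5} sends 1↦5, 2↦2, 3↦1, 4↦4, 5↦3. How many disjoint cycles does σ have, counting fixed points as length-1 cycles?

Cycle decomposition: (1 5 3) (2) (4).
3 cycles.

3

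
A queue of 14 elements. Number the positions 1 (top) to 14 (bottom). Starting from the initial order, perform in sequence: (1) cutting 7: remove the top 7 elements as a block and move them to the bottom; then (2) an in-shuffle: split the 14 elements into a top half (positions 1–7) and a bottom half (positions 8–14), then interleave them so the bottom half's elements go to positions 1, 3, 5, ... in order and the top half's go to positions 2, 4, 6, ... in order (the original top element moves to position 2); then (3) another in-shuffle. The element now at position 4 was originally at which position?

8

Undo the operations in reverse order, starting from position 4:
  undo op 3 (in-shuffle, from top half): 4 ← 2
  undo op 2 (in-shuffle, from top half): 2 ← 1
  undo op 1 (cut 7): 1 ← 8
So the element at position 4 came from original position 8.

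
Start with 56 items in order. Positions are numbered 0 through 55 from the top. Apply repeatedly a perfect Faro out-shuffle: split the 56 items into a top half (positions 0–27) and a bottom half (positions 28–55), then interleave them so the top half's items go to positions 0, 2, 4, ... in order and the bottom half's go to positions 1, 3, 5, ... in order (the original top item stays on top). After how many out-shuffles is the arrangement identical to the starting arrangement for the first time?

20

The out-shuffle permutes the 56 positions with cycle lengths [1, 1, 4, 10, 20, 20].
Every item is home exactly when every cycle has completed a whole number of laps, i.e. after lcm(1, 4, 10, 20) = 20 out-shuffles.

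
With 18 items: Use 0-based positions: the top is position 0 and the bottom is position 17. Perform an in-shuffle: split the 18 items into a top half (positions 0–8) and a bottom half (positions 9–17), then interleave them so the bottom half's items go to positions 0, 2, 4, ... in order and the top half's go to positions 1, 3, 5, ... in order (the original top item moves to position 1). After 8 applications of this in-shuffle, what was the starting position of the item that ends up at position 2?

Work backwards from position 2, undoing one in-shuffle at a time:
2 ← 10 ← 14 ← 16 ← 17 ← 8 ← 13 ← 6 ← 12
So the item now at position 2 started at position 12.

12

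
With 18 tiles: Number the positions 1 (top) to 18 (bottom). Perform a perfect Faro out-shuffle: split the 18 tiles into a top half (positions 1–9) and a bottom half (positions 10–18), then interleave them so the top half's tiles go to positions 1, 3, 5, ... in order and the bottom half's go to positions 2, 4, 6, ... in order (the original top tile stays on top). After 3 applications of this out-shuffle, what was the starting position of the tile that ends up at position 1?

Work backwards from position 1, undoing one out-shuffle at a time:
1 ← 1 ← 1 ← 1
So the tile now at position 1 started at position 1.

1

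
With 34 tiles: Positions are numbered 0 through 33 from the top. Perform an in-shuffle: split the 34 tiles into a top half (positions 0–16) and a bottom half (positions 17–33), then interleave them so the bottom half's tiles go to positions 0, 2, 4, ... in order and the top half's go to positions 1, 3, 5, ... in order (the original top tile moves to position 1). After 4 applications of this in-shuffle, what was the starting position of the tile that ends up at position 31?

1

Work backwards from position 31, undoing one in-shuffle at a time:
31 ← 15 ← 7 ← 3 ← 1
So the tile now at position 31 started at position 1.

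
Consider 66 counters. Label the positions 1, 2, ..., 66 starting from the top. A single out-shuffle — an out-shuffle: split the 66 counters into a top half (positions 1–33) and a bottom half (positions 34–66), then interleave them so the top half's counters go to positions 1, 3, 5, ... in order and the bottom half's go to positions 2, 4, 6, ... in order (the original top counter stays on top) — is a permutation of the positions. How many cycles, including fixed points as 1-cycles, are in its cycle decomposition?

8

Trace each unvisited position around until it returns:
(1) (2 3 5 9 17 33 ... len 12) (4 7 13 25 49 32 ... len 12) (6 11 21 41 16 31 ... len 12) (8 15 29 57 48 30 ... len 12) (12 23 45 24 47 28 ... len 12) (14 27 53 40) (66)
8 cycles in total.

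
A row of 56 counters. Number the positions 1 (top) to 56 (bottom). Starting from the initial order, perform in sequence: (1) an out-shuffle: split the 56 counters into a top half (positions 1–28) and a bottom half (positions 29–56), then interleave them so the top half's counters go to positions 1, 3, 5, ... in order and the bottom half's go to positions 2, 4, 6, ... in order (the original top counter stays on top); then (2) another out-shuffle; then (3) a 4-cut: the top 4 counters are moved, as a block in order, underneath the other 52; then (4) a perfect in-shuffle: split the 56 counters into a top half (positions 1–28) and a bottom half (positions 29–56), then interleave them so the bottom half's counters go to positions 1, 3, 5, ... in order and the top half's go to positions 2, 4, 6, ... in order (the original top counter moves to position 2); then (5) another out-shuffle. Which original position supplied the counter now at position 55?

19

Undo the operations in reverse order, starting from position 55:
  undo op 5 (out-shuffle, from top half): 55 ← 28
  undo op 4 (in-shuffle, from top half): 28 ← 14
  undo op 3 (cut 4): 14 ← 18
  undo op 2 (out-shuffle, from bottom half): 18 ← 37
  undo op 1 (out-shuffle, from top half): 37 ← 19
So the counter at position 55 came from original position 19.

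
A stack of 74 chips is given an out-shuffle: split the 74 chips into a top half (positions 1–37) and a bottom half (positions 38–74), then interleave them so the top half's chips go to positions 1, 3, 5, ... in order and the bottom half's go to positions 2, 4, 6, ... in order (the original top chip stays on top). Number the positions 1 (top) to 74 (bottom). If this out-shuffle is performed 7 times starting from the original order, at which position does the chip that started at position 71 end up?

Track the chip's position through each out-shuffle:
71 → 68 → 62 → 50 → 26 → 51 → 28 → 55

55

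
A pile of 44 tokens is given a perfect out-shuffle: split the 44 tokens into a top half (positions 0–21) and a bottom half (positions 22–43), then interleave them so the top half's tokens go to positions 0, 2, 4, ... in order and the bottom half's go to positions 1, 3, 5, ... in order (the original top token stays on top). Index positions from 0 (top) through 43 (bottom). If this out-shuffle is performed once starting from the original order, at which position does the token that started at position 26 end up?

9

Track the token's position through each out-shuffle:
26 → 9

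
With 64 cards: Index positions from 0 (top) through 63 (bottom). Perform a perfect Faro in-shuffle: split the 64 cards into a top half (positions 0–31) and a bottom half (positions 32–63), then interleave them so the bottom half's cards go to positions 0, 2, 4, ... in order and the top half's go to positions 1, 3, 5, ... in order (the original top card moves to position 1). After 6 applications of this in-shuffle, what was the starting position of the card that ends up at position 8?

55

Work backwards from position 8, undoing one in-shuffle at a time:
8 ← 36 ← 50 ← 57 ← 28 ← 46 ← 55
So the card now at position 8 started at position 55.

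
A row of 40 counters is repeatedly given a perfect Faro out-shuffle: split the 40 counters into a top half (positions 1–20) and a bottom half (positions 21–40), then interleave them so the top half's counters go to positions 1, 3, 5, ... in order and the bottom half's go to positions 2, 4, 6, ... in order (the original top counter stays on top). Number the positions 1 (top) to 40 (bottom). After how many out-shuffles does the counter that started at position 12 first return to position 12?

Follow position 12 under repeated out-shuffles:
12 → 23 → 6 → 11 → 21 → 2 → 3 → 5 → 9 → 17 → 33 → 26 → 12
It first returns after 12 out-shuffles.

12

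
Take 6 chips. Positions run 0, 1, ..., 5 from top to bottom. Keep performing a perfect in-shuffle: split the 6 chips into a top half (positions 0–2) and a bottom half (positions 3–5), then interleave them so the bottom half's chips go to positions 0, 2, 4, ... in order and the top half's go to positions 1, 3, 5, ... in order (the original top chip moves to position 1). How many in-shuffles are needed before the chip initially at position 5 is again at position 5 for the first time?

Follow position 5 under repeated in-shuffles:
5 → 4 → 2 → 5
It first returns after 3 in-shuffles.

3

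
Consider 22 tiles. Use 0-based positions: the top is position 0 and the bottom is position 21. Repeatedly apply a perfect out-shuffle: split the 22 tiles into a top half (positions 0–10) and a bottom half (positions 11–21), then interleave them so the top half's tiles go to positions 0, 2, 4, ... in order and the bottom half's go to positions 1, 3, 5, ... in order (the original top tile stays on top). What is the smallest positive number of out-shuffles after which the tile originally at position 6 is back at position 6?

Follow position 6 under repeated out-shuffles:
6 → 12 → 3 → 6
It first returns after 3 out-shuffles.

3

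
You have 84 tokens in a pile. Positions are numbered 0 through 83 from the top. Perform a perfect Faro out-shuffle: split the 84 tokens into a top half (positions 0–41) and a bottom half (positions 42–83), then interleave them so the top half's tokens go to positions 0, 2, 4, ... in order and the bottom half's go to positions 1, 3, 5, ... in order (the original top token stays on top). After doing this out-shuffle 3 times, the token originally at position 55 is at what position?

Track the token's position through each out-shuffle:
55 → 27 → 54 → 25

25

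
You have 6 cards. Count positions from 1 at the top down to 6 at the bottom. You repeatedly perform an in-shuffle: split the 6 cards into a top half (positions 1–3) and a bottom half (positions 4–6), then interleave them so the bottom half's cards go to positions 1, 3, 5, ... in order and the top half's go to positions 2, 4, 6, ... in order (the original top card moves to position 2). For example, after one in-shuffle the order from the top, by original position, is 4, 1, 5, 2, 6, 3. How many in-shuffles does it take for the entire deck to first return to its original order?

The in-shuffle permutes the 6 positions with cycle lengths [3, 3].
Every card is home exactly when every cycle has completed a whole number of laps, i.e. after lcm(3) = 3 in-shuffles.

3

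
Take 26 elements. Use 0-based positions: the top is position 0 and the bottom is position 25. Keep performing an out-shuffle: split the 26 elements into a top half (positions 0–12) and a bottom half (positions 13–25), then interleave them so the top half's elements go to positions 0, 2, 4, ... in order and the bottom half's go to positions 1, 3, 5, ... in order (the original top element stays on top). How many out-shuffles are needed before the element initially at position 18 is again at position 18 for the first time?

20

Follow position 18 under repeated out-shuffles:
18 → 11 → 22 → 19 → 13 → 1 → 2 → 4 → 8 → 16 → 7 → 14 → 3 → 6 → 12 → 24 → 23 → 21 → 17 → 9 → 18
It first returns after 20 out-shuffles.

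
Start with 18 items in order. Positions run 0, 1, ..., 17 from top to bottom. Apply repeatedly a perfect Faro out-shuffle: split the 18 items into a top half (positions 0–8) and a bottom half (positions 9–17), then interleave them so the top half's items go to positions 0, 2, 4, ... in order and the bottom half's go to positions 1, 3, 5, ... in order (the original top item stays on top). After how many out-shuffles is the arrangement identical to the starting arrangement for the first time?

8

The out-shuffle permutes the 18 positions with cycle lengths [1, 1, 8, 8].
Every item is home exactly when every cycle has completed a whole number of laps, i.e. after lcm(1, 8) = 8 out-shuffles.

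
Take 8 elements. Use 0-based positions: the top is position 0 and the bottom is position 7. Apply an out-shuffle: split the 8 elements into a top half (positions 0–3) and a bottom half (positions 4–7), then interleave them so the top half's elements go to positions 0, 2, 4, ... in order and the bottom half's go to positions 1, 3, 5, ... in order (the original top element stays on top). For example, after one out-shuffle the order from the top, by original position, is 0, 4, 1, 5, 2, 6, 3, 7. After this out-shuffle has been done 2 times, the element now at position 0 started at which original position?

Work backwards from position 0, undoing one out-shuffle at a time:
0 ← 0 ← 0
So the element now at position 0 started at position 0.

0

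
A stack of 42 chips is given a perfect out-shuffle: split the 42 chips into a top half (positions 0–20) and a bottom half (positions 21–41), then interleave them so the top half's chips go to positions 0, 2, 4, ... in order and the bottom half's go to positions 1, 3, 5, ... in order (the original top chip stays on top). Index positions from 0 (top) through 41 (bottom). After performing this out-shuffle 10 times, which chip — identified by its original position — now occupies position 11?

30

Work backwards from position 11, undoing one out-shuffle at a time:
11 ← 26 ← 13 ← 27 ← 34 ← 17 ← 29 ← 35 ← 38 ← 19 ← 30
So the chip now at position 11 started at position 30.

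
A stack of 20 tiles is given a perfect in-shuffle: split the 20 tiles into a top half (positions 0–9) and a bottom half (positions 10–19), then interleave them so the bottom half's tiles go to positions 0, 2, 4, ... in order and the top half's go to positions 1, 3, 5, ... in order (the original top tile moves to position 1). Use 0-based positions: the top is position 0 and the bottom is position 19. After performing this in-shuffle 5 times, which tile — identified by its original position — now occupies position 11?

2

Work backwards from position 11, undoing one in-shuffle at a time:
11 ← 5 ← 2 ← 11 ← 5 ← 2
So the tile now at position 11 started at position 2.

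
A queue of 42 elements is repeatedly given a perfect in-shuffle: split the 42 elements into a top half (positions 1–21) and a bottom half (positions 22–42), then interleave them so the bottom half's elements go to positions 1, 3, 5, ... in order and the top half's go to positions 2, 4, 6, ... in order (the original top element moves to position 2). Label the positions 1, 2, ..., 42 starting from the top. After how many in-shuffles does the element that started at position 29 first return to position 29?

14

Follow position 29 under repeated in-shuffles:
29 → 15 → 30 → 17 → 34 → 25 → 7 → 14 → 28 → 13 → 26 → 9 → 18 → 36 → 29
It first returns after 14 in-shuffles.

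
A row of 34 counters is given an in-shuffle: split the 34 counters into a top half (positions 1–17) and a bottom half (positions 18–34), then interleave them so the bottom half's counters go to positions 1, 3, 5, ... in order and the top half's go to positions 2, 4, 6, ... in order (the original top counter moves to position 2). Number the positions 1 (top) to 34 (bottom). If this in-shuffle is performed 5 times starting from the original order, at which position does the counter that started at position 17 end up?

19

Track the counter's position through each in-shuffle:
17 → 34 → 33 → 31 → 27 → 19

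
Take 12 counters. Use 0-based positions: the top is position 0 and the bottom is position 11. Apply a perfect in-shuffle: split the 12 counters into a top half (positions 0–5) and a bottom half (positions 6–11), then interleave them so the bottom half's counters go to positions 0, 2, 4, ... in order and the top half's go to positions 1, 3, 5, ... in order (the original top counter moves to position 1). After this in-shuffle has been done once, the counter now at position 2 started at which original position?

Work backwards from position 2, undoing one in-shuffle at a time:
2 ← 7
So the counter now at position 2 started at position 7.

7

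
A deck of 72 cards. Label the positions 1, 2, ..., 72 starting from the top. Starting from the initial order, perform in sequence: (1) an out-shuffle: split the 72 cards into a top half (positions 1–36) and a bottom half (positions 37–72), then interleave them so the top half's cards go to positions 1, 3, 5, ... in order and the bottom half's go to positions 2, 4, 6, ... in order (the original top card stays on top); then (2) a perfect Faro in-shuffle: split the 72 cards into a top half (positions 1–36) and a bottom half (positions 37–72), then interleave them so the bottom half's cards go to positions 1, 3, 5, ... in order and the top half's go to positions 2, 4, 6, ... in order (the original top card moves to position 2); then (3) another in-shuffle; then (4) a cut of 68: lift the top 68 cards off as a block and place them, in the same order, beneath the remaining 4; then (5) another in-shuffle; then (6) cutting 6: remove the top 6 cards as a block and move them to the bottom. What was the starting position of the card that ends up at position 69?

23

Undo the operations in reverse order, starting from position 69:
  undo op 6 (cut 6): 69 ← 3
  undo op 5 (in-shuffle, from bottom half): 3 ← 38
  undo op 4 (cut 68): 38 ← 34
  undo op 3 (in-shuffle, from top half): 34 ← 17
  undo op 2 (in-shuffle, from bottom half): 17 ← 45
  undo op 1 (out-shuffle, from top half): 45 ← 23
So the card at position 69 came from original position 23.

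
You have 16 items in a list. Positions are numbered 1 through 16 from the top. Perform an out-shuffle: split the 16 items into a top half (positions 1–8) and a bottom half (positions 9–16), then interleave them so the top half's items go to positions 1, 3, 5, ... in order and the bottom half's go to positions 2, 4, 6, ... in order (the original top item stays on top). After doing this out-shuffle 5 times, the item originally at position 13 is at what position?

Track the item's position through each out-shuffle:
13 → 10 → 4 → 7 → 13 → 10

10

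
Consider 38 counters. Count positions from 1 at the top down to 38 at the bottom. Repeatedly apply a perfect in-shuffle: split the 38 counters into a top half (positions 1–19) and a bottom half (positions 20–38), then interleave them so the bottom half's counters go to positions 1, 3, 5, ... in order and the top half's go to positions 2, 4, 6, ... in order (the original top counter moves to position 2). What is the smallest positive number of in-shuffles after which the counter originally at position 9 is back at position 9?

Follow position 9 under repeated in-shuffles:
9 → 18 → 36 → 33 → 27 → 15 → 30 → 21 → 3 → 6 → 12 → 24 → 9
It first returns after 12 in-shuffles.

12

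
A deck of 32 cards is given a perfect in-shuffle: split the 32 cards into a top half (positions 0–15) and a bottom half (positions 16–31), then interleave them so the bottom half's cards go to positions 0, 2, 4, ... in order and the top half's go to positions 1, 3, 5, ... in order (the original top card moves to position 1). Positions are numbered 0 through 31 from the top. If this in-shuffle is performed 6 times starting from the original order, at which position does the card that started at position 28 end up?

7

Track the card's position through each in-shuffle:
28 → 24 → 16 → 0 → 1 → 3 → 7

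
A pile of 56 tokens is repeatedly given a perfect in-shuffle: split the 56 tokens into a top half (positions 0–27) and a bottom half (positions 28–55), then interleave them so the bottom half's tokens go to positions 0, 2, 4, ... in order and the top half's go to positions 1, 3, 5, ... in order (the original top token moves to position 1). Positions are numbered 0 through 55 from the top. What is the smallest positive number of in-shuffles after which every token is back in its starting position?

18

The in-shuffle permutes the 56 positions with cycle lengths [2, 18, 18, 18].
Every token is home exactly when every cycle has completed a whole number of laps, i.e. after lcm(2, 18) = 18 in-shuffles.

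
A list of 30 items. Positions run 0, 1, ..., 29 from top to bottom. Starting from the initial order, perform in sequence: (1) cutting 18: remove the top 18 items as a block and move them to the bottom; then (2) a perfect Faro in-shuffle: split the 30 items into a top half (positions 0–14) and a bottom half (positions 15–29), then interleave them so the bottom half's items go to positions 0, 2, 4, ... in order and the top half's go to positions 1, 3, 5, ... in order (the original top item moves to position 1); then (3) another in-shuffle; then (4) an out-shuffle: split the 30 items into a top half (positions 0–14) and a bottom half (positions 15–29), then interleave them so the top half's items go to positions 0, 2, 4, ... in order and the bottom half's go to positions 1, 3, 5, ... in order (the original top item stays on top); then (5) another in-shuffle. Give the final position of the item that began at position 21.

Track the item from position 21 forward through each operation:
  after op 1 (cut 18): 21 → 3
  after op 2 (in-shuffle): 3 → 7
  after op 3 (in-shuffle): 7 → 15
  after op 4 (out-shuffle): 15 → 1
  after op 5 (in-shuffle): 1 → 3

3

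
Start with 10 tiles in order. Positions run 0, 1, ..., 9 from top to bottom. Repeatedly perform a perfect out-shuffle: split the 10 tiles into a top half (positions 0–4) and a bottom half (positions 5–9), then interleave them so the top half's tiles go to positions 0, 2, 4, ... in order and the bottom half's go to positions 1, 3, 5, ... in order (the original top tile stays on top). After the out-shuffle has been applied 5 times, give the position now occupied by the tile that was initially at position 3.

Track the tile's position through each out-shuffle:
3 → 6 → 3 → 6 → 3 → 6

6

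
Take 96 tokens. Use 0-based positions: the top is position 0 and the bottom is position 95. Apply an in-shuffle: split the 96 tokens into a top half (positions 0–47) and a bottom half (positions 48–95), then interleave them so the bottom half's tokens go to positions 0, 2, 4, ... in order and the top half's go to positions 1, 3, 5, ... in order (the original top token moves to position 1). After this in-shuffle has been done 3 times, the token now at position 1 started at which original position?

72

Work backwards from position 1, undoing one in-shuffle at a time:
1 ← 0 ← 48 ← 72
So the token now at position 1 started at position 72.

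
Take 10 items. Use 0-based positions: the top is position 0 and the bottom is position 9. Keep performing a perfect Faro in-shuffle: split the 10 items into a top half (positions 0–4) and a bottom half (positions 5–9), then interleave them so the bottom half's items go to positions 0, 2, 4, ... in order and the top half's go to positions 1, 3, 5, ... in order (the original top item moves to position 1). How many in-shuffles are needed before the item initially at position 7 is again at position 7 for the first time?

Follow position 7 under repeated in-shuffles:
7 → 4 → 9 → 8 → 6 → 2 → 5 → 0 → 1 → 3 → 7
It first returns after 10 in-shuffles.

10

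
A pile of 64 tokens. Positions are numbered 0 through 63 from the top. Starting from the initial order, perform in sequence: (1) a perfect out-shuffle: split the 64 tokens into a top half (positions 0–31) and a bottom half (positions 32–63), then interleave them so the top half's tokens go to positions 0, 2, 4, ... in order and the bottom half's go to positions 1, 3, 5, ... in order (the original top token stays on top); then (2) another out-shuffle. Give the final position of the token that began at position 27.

45

Track the token from position 27 forward through each operation:
  after op 1 (out-shuffle): 27 → 54
  after op 2 (out-shuffle): 54 → 45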